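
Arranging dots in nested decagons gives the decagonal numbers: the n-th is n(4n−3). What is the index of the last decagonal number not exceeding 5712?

38

Solve n(4n−3) ≤ 5712 for integer n.
n = 38 gives 5662 ≤ 5712, while n = 39 gives 5967 > 5712; so the answer is index 38.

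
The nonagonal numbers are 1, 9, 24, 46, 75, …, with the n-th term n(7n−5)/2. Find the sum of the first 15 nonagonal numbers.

4040

Σ i(7i−5)/2 = (7Σi² − 5Σi) / 2 over i = 1..15.
Σi = 120 and Σi² = 1240.
(7·1240 − 5·120) / 2 = 8080/2 = 4040.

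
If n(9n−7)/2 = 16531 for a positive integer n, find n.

61

Set n(9n−7)/2 = 16531, giving 9n² − 7n − 33062 = 0.
The discriminant is 49 + 72·16531 = 1190281, and √1190281 = 1091.
So n = (7 + 1091) / 18 = 1098/18 = 61.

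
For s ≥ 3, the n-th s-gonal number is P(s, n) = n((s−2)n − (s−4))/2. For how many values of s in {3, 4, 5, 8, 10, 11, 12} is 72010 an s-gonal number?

s = 3: P(3, 379) = 72010. ✓
s = 4: P(4, 268) = 71824 and P(4, 269) = 72361; 72010 is not s-gonal.
s = 5: P(5, 219) = 71832 and P(5, 220) = 72490; 72010 is not s-gonal.
s = 8: P(8, 155) = 71765 and P(8, 156) = 72696; 72010 is not s-gonal.
s = 10: P(10, 134) = 71422 and P(10, 135) = 72495; 72010 is not s-gonal.
s = 11: P(11, 126) = 71001 and P(11, 127) = 72136; 72010 is not s-gonal.
s = 12: P(12, 120) = 71520 and P(12, 121) = 72721; 72010 is not s-gonal.
Hits: s ∈ {3} → 1.

1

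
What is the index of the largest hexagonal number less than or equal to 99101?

222

Solve n(2n−1) ≤ 99101 for integer n.
n = 222 gives 98346 ≤ 99101, while n = 223 gives 99235 > 99101; so the answer is index 222.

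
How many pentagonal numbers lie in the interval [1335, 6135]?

35

The n-th pentagonal number is n(3n−1)/2.
Smallest index with value ≥ 1335: n = 30 (giving 1335).
Largest index with value ≤ 6135: n = 64 (giving 6112).
Indices 30 through 64: 35 terms.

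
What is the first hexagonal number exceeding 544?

561

Solve n(2n−1) > 544 for integer n.
The largest n with value ≤ 544 is 16 (since 496 ≤ 544 < 561), so the first above is n = 17, value 561.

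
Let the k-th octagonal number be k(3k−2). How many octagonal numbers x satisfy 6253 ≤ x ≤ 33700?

61

The n-th octagonal number is n(3n−2).
Smallest index with value ≥ 6253: n = 46 (giving 6256).
Largest index with value ≤ 33700: n = 106 (giving 33496).
Indices 46 through 106: 61 terms.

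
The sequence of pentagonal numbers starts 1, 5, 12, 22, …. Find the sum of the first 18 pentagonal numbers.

3078

Σ i(3i−1)/2 = (3Σi² − Σi) / 2 over i = 1..18.
Σi = 171 and Σi² = 2109.
(3·2109 − 1·171) / 2 = 6156/2 = 3078.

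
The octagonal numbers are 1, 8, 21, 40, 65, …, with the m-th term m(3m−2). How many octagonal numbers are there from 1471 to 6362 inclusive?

24

The n-th octagonal number is n(3n−2).
Smallest index with value ≥ 1471: n = 23 (giving 1541).
Largest index with value ≤ 6362: n = 46 (giving 6256).
Indices 23 through 46: 24 terms.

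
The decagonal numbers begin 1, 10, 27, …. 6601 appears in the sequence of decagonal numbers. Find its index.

Set n(4n−3) = 6601, giving 4n² − 3n − 6601 = 0.
The discriminant is 9 + 16·6601 = 105625, and √105625 = 325.
So n = (3 + 325) / 8 = 328/8 = 41.
Check: 41·(4·41 − 3) = 6601. ✓

41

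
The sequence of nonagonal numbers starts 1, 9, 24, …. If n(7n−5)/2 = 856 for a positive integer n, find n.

Set n(7n−5)/2 = 856, giving 7n² − 5n − 1712 = 0.
The discriminant is 25 + 56·856 = 47961, and √47961 = 219.
So n = (5 + 219) / 14 = 224/14 = 16.

16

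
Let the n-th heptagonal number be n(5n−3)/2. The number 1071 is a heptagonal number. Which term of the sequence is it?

21

Set n(5n−3)/2 = 1071, giving 5n² − 3n − 2142 = 0.
So n = (3 + 207) / 10 = 210/10 = 21.
Check: 21·(5·21 − 3)/2 = 1071. ✓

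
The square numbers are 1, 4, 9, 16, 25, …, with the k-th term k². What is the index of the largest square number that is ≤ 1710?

Solve n² ≤ 1710 for integer n.
n = 41 gives 1681 ≤ 1710, while n = 42 gives 1764 > 1710; so the answer is index 41.

41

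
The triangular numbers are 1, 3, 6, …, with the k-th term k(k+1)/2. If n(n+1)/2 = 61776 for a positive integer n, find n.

351

Set n(n+1)/2 = 61776, giving n² + n − 123552 = 0.
The discriminant is 1 + 8·61776 = 494209, and √494209 = 703.
So n = (-1 + 703) / 2 = 702/2 = 351.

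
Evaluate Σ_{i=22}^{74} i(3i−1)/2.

200499

Σ i(3i−1)/2 = (3Σi² − Σi) / 2 over i = 22..74.
Σi = 2775 − 231 = 2544 and Σi² = 137825 − 3311 = 134514.
(3·134514 − 1·2544) / 2 = 400998/2 = 200499.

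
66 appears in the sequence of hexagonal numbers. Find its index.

6

Set n(2n−1) = 66, giving 2n² − n − 66 = 0.
The discriminant is 1 + 8·66 = 529, and √529 = 23.
So n = (1 + 23) / 4 = 24/4 = 6.
Check: 6·(2·6 − 1) = 66. ✓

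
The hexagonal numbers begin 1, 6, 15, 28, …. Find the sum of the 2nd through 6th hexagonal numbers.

160

Σ i(2i−1) = 2Σi² − Σi over i = 2..6.
Σi = 21 − 1 = 20 and Σi² = 91 − 1 = 90.
2·90 − 1·20 = 160.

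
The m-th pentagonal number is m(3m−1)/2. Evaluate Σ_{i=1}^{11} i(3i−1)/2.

726

Σ i(3i−1)/2 = (3Σi² − Σi) / 2 over i = 1..11.
Σi = 66 and Σi² = 506.
(3·506 − 1·66) / 2 = 1452/2 = 726.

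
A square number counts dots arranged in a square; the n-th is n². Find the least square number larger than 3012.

3025

Solve n² > 3012 for integer n.
The largest n with value ≤ 3012 is 54 (since 2916 ≤ 3012 < 3025), so the first above is n = 55, value 3025.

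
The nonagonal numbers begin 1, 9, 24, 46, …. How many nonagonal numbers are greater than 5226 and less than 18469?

33

The n-th nonagonal number is n(7n−5)/2.
Smallest index with value > 5226: n = 40 (giving 5500).
Largest index with value < 18469: n = 72 (giving 17964).
Indices 40 through 72: 33 terms.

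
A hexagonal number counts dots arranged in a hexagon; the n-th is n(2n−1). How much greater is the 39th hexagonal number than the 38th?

153

Consecutive hexagonal numbers differ by 4n − 3: here 4·39 − 3 = 153.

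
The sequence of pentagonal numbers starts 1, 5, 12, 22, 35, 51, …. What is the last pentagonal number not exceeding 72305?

71832

Solve n(3n−1)/2 ≤ 72305 for integer n.
n = 219 gives 71832 ≤ 72305, while n = 220 gives 72490 > 72305; so the answer is 71832.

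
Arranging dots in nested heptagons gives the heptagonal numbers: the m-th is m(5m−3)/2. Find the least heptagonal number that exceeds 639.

697

Solve n(5n−3)/2 > 639 for integer n.
The largest n with value ≤ 639 is 16 (since 616 ≤ 639 < 697), so the first above is n = 17, value 697.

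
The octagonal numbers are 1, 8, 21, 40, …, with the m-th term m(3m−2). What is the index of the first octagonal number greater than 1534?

Solve n(3n−2) > 1534 for integer n.
The largest n with value ≤ 1534 is 22 (since 1408 ≤ 1534 < 1541), so the first above is n = 23, value 1541.

23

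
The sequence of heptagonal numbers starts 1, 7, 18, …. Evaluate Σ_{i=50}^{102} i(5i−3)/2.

790283

Σ i(5i−3)/2 = (5Σi² − 3Σi) / 2 over i = 50..102.
Σi = 5253 − 1225 = 4028 and Σi² = 358955 − 40425 = 318530.
(5·318530 − 3·4028) / 2 = 1580566/2 = 790283.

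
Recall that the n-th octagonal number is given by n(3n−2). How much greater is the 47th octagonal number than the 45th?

47·(3·47 − 2) = 6533 and 45·(3·45 − 2) = 5985.
Difference: 6533 − 5985 = 548.

548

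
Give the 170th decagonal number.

115090

The 170th decagonal number is n(4n−3) with n = 170.
170·(4·170 − 3) = 170·677 = 115090.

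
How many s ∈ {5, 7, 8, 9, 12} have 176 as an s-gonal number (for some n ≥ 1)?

2

s = 5: P(5, 11) = 176. ✓
s = 7: P(7, 8) = 148 and P(7, 9) = 189; 176 is not s-gonal.
s = 8: P(8, 8) = 176. ✓
s = 9: P(9, 7) = 154 and P(9, 8) = 204; 176 is not s-gonal.
s = 12: P(12, 6) = 156 and P(12, 7) = 217; 176 is not s-gonal.
Hits: s ∈ {5, 8} → 2.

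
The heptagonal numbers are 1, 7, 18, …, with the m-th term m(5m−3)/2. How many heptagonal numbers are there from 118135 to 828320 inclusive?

The n-th heptagonal number is n(5n−3)/2.
Smallest index with value ≥ 118135: n = 218 (giving 118483).
Largest index with value ≤ 828320: n = 575 (giving 825700).
Indices 218 through 575: 358 terms.

358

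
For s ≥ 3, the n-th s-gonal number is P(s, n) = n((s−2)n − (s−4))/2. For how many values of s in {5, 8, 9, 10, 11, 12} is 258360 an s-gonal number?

s = 5: P(5, 415) = 258130 and P(5, 416) = 259376; 258360 is not s-gonal.
s = 8: P(8, 293) = 256961 and P(8, 294) = 258720; 258360 is not s-gonal.
s = 9: P(9, 272) = 258264 and P(9, 273) = 260169; 258360 is not s-gonal.
s = 10: P(10, 254) = 257302 and P(10, 255) = 259335; 258360 is not s-gonal.
s = 11: P(11, 240) = 258360. ✓
s = 12: P(12, 227) = 256737 and P(12, 228) = 259008; 258360 is not s-gonal.
Hits: s ∈ {11} → 1.

1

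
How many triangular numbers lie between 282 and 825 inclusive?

17

The n-th triangular number is n(n+1)/2.
Smallest index with value ≥ 282: n = 24 (giving 300).
Largest index with value ≤ 825: n = 40 (giving 820).
Indices 24 through 40: 17 terms.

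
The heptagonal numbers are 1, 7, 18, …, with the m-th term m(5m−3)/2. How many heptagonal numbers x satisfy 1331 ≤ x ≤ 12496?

The n-th heptagonal number is n(5n−3)/2.
Smallest index with value ≥ 1331: n = 24 (giving 1404).
Largest index with value ≤ 12496: n = 71 (giving 12496).
Indices 24 through 71: 48 terms.

48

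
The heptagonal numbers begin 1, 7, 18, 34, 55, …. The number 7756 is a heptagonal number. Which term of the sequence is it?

Set n(5n−3)/2 = 7756, giving 5n² − 3n − 15512 = 0.
The discriminant is 9 + 40·7756 = 310249, and √310249 = 557.
So n = (3 + 557) / 10 = 560/10 = 56.

56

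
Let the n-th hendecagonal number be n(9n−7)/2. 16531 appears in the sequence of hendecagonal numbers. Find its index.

61

Set n(9n−7)/2 = 16531, giving 9n² − 7n − 33062 = 0.
So n = (7 + 1091) / 18 = 1098/18 = 61.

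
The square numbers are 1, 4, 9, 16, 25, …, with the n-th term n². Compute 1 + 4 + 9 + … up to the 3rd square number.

Σ_{i=1}^{3} i² = 3·4·7/6 = 14.

14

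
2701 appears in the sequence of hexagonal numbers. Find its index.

Set n(2n−1) = 2701, giving 2n² − n − 2701 = 0.
So n = (1 + 147) / 4 = 148/4 = 37.

37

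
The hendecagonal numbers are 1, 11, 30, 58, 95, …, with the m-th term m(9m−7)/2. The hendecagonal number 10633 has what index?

Set n(9n−7)/2 = 10633, giving 9n² − 7n − 21266 = 0.
The discriminant is 49 + 72·10633 = 765625, and √765625 = 875.
So n = (7 + 875) / 18 = 882/18 = 49.

49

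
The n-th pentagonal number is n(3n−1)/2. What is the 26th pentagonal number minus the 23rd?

219

26·(3·26 − 1)/2 = 1001 and 23·(3·23 − 1)/2 = 782.
Difference: 1001 − 782 = 219.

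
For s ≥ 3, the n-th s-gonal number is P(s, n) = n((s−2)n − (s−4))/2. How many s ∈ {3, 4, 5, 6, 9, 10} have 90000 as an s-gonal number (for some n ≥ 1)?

1

s = 3: P(3, 423) = 89676 and P(3, 424) = 90100; 90000 is not s-gonal.
s = 4: P(4, 300) = 90000. ✓
s = 5: P(5, 245) = 89915 and P(5, 246) = 90651; 90000 is not s-gonal.
s = 6: P(6, 212) = 89676 and P(6, 213) = 90525; 90000 is not s-gonal.
s = 9: P(9, 160) = 89200 and P(9, 161) = 90321; 90000 is not s-gonal.
s = 10: P(10, 150) = 89550 and P(10, 151) = 90751; 90000 is not s-gonal.
Hits: s ∈ {4} → 1.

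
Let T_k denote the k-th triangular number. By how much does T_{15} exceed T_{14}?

Consecutive triangular numbers differ by n: T_{15} − T_{14} = 15.

15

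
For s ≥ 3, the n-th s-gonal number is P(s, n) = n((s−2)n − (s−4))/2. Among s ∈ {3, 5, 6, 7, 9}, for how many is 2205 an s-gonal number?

s = 3: P(3, 65) = 2145 and P(3, 66) = 2211; 2205 is not s-gonal.
s = 5: P(5, 38) = 2147 and P(5, 39) = 2262; 2205 is not s-gonal.
s = 6: P(6, 33) = 2145 and P(6, 34) = 2278; 2205 is not s-gonal.
s = 7: P(7, 30) = 2205. ✓
s = 9: P(9, 25) = 2125 and P(9, 26) = 2301; 2205 is not s-gonal.
Hits: s ∈ {7} → 1.

1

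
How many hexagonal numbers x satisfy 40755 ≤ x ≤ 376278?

292

The n-th hexagonal number is n(2n−1).
Smallest index with value ≥ 40755: n = 143 (giving 40755).
Largest index with value ≤ 376278: n = 434 (giving 376278).
Indices 143 through 434: 292 terms.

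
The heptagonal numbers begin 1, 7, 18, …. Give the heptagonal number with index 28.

The 28th heptagonal number is n(5n−3)/2 with n = 28.
28·(5·28 − 3)/2 = 28·137/2 = 1918.

1918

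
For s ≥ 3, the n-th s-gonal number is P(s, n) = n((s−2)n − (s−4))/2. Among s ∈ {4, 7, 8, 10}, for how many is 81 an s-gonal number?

s = 4: P(4, 9) = 81. ✓
s = 7: P(7, 6) = 81. ✓
s = 8: P(8, 5) = 65 and P(8, 6) = 96; 81 is not s-gonal.
s = 10: P(10, 4) = 52 and P(10, 5) = 85; 81 is not s-gonal.
Hits: s ∈ {4, 7} → 2.

2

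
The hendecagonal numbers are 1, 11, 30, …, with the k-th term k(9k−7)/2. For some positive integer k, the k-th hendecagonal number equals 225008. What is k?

Set n(9n−7)/2 = 225008, giving 9n² − 7n − 450016 = 0.
The discriminant is 49 + 72·225008 = 16200625, and √16200625 = 4025.
So n = (7 + 4025) / 18 = 4032/18 = 224.

224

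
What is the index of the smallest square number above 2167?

47

Solve n² > 2167 for integer n.
The largest n with value ≤ 2167 is 46 (since 2116 ≤ 2167 < 2209), so the first above is n = 47, value 2209.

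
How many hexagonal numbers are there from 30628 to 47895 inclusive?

32

The n-th hexagonal number is n(2n−1).
Smallest index with value ≥ 30628: n = 124 (giving 30628).
Largest index with value ≤ 47895: n = 155 (giving 47895).
Indices 124 through 155: 32 terms.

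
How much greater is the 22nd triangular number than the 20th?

43

22·23/2 = 253 and 20·21/2 = 210.
Difference: 253 − 210 = 43.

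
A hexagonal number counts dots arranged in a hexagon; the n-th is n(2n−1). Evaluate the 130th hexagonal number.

The 130th hexagonal number is n(2n−1) with n = 130.
130·(2·130 − 1) = 130·259 = 33670.

33670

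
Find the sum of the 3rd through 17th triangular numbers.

965

Σ i(i+1)/2 = (Σi² + Σi) / 2 over i = 3..17.
Σi = 153 − 3 = 150 and Σi² = 1785 − 5 = 1780.
(1·1780 + 1·150) / 2 = 1930/2 = 965.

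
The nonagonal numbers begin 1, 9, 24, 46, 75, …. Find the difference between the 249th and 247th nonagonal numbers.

249·(7·249 − 5)/2 = 216381 and 247·(7·247 − 5)/2 = 212914.
Difference: 216381 − 212914 = 3467.

3467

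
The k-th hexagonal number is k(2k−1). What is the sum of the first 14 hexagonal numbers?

Σ i(2i−1) = 2Σi² − Σi over i = 1..14.
Σi = 105 and Σi² = 1015.
2·1015 − 1·105 = 1925.

1925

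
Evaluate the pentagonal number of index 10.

145

The 10th pentagonal number is n(3n−1)/2 with n = 10.
10·(3·10 − 1)/2 = 10·29/2 = 145.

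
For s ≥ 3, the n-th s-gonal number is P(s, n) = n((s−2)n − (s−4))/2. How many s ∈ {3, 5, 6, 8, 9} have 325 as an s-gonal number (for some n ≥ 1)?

s = 3: P(3, 25) = 325. ✓
s = 5: P(5, 14) = 287 and P(5, 15) = 330; 325 is not s-gonal.
s = 6: P(6, 13) = 325. ✓
s = 8: P(8, 10) = 280 and P(8, 11) = 341; 325 is not s-gonal.
s = 9: P(9, 10) = 325. ✓
Hits: s ∈ {3, 6, 9} → 3.

3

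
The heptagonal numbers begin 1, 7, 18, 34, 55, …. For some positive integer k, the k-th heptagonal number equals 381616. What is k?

391

Set n(5n−3)/2 = 381616, giving 5n² − 3n − 763232 = 0.
The discriminant is 9 + 40·381616 = 15264649, and √15264649 = 3907.
So n = (3 + 3907) / 10 = 3910/10 = 391.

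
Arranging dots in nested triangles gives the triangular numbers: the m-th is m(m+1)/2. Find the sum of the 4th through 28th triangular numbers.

Σ i(i+1)/2 = (Σi² + Σi) / 2 over i = 4..28.
Σi = 406 − 6 = 400 and Σi² = 7714 − 14 = 7700.
(1·7700 + 1·400) / 2 = 8100/2 = 4050.

4050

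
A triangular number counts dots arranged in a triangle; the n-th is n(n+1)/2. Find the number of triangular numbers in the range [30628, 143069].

The n-th triangular number is n(n+1)/2.
Smallest index with value ≥ 30628: n = 247 (giving 30628).
Largest index with value ≤ 143069: n = 534 (giving 142845).
Indices 247 through 534: 288 terms.

288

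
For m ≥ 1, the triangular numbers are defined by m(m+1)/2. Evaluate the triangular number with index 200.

20100

The 200th triangular number is n(n+1)/2 with n = 200.
200·201/2 = 40200/2 = 20100.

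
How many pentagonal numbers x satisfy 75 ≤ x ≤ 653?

The n-th pentagonal number is n(3n−1)/2.
Smallest index with value ≥ 75: n = 8 (giving 92).
Largest index with value ≤ 653: n = 21 (giving 651).
Indices 8 through 21: 14 terms.

14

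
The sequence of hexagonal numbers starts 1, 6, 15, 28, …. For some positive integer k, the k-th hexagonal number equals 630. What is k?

18

Set n(2n−1) = 630, giving 2n² − n − 630 = 0.
The discriminant is 1 + 8·630 = 5041, and √5041 = 71.
So n = (1 + 71) / 4 = 72/4 = 18.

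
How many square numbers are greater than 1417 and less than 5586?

The n-th square number is n².
Smallest index with value > 1417: n = 38 (giving 1444).
Largest index with value < 5586: n = 74 (giving 5476).
Indices 38 through 74: 37 terms.

37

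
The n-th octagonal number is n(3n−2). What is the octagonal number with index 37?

The 37th octagonal number is n(3n−2) with n = 37.
37·(3·37 − 2) = 37·109 = 4033.

4033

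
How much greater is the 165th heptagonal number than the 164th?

821

Consecutive heptagonal numbers differ by 5n − 4: here 5·165 − 4 = 821.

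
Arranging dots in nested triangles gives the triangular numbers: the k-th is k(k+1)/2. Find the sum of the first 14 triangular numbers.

560

Σ i(i+1)/2 = (Σi² + Σi) / 2 over i = 1..14.
Σi = 105 and Σi² = 1015.
(1·1015 + 1·105) / 2 = 1120/2 = 560.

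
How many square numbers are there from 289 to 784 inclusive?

12

The n-th square number is n².
Smallest index with value ≥ 289: n = 17 (giving 289).
Largest index with value ≤ 784: n = 28 (giving 784).
Indices 17 through 28: 12 terms.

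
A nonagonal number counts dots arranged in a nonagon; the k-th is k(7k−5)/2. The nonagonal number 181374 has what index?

Set n(7n−5)/2 = 181374, giving 7n² − 5n − 362748 = 0.
The discriminant is 25 + 56·181374 = 10156969, and √10156969 = 3187.
So n = (5 + 3187) / 14 = 3192/14 = 228.
Check: 228·(7·228 − 5)/2 = 181374. ✓

228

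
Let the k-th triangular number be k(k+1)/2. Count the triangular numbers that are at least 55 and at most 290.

The n-th triangular number is n(n+1)/2.
Smallest index with value ≥ 55: n = 10 (giving 55).
Largest index with value ≤ 290: n = 23 (giving 276).
Indices 10 through 23: 14 terms.

14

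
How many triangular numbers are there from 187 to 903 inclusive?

24

The n-th triangular number is n(n+1)/2.
Smallest index with value ≥ 187: n = 19 (giving 190).
Largest index with value ≤ 903: n = 42 (giving 903).
Indices 19 through 42: 24 terms.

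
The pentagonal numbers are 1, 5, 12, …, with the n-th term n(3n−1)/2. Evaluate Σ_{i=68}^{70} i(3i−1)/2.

Σ i(3i−1)/2 = (3Σi² − Σi) / 2 over i = 68..70.
Σi = 2485 − 2278 = 207 and Σi² = 116795 − 102510 = 14285.
(3·14285 − 1·207) / 2 = 42648/2 = 21324.

21324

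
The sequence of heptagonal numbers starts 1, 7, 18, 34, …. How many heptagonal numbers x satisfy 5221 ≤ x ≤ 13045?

27

The n-th heptagonal number is n(5n−3)/2.
Smallest index with value ≥ 5221: n = 46 (giving 5221).
Largest index with value ≤ 13045: n = 72 (giving 12852).
Indices 46 through 72: 27 terms.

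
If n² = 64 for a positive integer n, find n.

We need n² = 64, so n = √64 = 8.
Check: 8² = 64. ✓

8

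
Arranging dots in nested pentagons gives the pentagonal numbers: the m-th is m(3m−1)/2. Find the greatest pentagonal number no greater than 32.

Solve n(3n−1)/2 ≤ 32 for integer n.
n = 4 gives 22 ≤ 32, while n = 5 gives 35 > 32; so the answer is 22.

22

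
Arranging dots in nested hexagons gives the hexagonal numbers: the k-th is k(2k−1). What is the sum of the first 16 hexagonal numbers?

2856

Σ i(2i−1) = 2Σi² − Σi over i = 1..16.
Σi = 136 and Σi² = 1496.
2·1496 − 1·136 = 2856.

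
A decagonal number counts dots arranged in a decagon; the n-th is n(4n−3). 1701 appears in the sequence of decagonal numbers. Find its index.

21

Set n(4n−3) = 1701, giving 4n² − 3n − 1701 = 0.
So n = (3 + 165) / 8 = 168/8 = 21.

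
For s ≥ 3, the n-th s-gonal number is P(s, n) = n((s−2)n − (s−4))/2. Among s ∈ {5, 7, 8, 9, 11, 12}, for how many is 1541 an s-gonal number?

1

s = 5: P(5, 32) = 1520 and P(5, 33) = 1617; 1541 is not s-gonal.
s = 7: P(7, 25) = 1525 and P(7, 26) = 1651; 1541 is not s-gonal.
s = 8: P(8, 23) = 1541. ✓
s = 9: P(9, 21) = 1491 and P(9, 22) = 1639; 1541 is not s-gonal.
s = 11: P(11, 18) = 1395 and P(11, 19) = 1558; 1541 is not s-gonal.
s = 12: P(12, 17) = 1377 and P(12, 18) = 1548; 1541 is not s-gonal.
Hits: s ∈ {8} → 1.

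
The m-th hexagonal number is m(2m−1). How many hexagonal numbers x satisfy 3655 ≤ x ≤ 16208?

The n-th hexagonal number is n(2n−1).
Smallest index with value ≥ 3655: n = 43 (giving 3655).
Largest index with value ≤ 16208: n = 90 (giving 16110).
Indices 43 through 90: 48 terms.

48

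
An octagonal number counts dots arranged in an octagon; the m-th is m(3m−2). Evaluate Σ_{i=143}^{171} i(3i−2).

Σ i(3i−2) = 3Σi² − 2Σi over i = 143..171.
Σi = 14706 − 10153 = 4553 and Σi² = 1681386 − 964535 = 716851.
3·716851 − 2·4553 = 2141447.

2141447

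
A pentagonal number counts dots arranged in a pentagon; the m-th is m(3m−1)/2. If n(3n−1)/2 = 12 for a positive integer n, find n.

Set n(3n−1)/2 = 12, giving 3n² − n − 24 = 0.
The discriminant is 1 + 24·12 = 289, and √289 = 17.
So n = (1 + 17) / 6 = 18/6 = 3.

3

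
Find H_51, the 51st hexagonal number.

The 51st hexagonal number is n(2n−1) with n = 51.
51·(2·51 − 1) = 51·101 = 5151.

5151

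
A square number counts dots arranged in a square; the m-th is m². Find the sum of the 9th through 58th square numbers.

66525

Σ_{i=9}^{58} i² = 66729 − 204 = 66525.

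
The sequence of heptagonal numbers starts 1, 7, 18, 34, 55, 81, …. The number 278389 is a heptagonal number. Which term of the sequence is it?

Set n(5n−3)/2 = 278389, giving 5n² − 3n − 556778 = 0.
The discriminant is 9 + 40·278389 = 11135569, and √11135569 = 3337.
So n = (3 + 3337) / 10 = 3340/10 = 334.

334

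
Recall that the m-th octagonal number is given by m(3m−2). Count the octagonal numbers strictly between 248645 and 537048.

135

The n-th octagonal number is n(3n−2).
Smallest index with value > 248645: n = 289 (giving 249985).
Largest index with value < 537048: n = 423 (giving 535941).
Indices 289 through 423: 135 terms.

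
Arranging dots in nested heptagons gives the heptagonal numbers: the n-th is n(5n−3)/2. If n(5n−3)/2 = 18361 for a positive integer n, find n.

86

Set n(5n−3)/2 = 18361, giving 5n² − 3n − 36722 = 0.
The discriminant is 9 + 40·18361 = 734449, and √734449 = 857.
So n = (3 + 857) / 10 = 860/10 = 86.
Check: 86·(5·86 − 3)/2 = 18361. ✓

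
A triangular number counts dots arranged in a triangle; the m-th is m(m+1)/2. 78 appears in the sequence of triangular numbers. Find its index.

12

Set n(n+1)/2 = 78, giving n² + n − 156 = 0.
So n = (-1 + 25) / 2 = 24/2 = 12.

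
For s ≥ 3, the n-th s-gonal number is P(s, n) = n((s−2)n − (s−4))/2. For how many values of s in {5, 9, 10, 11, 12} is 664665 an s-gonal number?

s = 5: P(5, 665) = 663005 and P(5, 666) = 665001; 664665 is not s-gonal.
s = 9: P(9, 436) = 664246 and P(9, 437) = 667299; 664665 is not s-gonal.
s = 10: P(10, 408) = 664632 and P(10, 409) = 667897; 664665 is not s-gonal.
s = 11: P(11, 384) = 662208 and P(11, 385) = 665665; 664665 is not s-gonal.
s = 12: P(12, 365) = 664665. ✓
Hits: s ∈ {12} → 1.

1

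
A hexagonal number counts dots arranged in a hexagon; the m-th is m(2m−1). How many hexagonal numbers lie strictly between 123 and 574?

The n-th hexagonal number is n(2n−1).
Smallest index with value > 123: n = 9 (giving 153).
Largest index with value < 574: n = 17 (giving 561).
Indices 9 through 17: 9 terms.

9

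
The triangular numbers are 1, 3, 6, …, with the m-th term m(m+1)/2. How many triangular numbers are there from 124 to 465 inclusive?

The n-th triangular number is n(n+1)/2.
Smallest index with value ≥ 124: n = 16 (giving 136).
Largest index with value ≤ 465: n = 30 (giving 465).
Indices 16 through 30: 15 terms.

15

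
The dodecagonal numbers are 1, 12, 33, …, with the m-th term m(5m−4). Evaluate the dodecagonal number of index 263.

The 263rd dodecagonal number is n(5n−4) with n = 263.
263·(5·263 − 4) = 263·1311 = 344793.

344793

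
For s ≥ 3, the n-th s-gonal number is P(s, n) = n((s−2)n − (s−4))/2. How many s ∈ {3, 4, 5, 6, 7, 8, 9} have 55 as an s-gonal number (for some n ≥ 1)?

2

s = 3: P(3, 10) = 55. ✓
s = 4: P(4, 7) = 49 and P(4, 8) = 64; 55 is not s-gonal.
s = 5: P(5, 6) = 51 and P(5, 7) = 70; 55 is not s-gonal.
s = 6: P(6, 5) = 45 and P(6, 6) = 66; 55 is not s-gonal.
s = 7: P(7, 5) = 55. ✓
s = 8: P(8, 4) = 40 and P(8, 5) = 65; 55 is not s-gonal.
s = 9: P(9, 4) = 46 and P(9, 5) = 75; 55 is not s-gonal.
Hits: s ∈ {3, 7} → 2.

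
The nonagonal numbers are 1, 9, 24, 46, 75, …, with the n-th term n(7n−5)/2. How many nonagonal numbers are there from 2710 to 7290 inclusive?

The n-th nonagonal number is n(7n−5)/2.
Smallest index with value ≥ 2710: n = 29 (giving 2871).
Largest index with value ≤ 7290: n = 45 (giving 6975).
Indices 29 through 45: 17 terms.

17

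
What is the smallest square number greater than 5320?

Solve n² > 5320 for integer n.
The largest n with value ≤ 5320 is 72 (since 5184 ≤ 5320 < 5329), so the first above is n = 73, value 5329.

5329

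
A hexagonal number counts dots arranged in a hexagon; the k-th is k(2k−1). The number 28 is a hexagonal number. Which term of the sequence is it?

Set n(2n−1) = 28, giving 2n² − n − 28 = 0.
The discriminant is 1 + 8·28 = 225, and √225 = 15.
So n = (1 + 15) / 4 = 16/4 = 4.

4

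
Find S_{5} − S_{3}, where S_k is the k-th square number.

16

5² = 25 and 3² = 9.
Difference: 25 − 9 = 16.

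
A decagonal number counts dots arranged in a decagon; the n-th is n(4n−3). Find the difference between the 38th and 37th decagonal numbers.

Consecutive decagonal numbers differ by 8n − 7: here 8·38 − 7 = 297.

297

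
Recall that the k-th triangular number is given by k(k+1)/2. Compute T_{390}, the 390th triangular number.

The 390th triangular number is n(n+1)/2 with n = 390.
390·391/2 = 152490/2 = 76245.

76245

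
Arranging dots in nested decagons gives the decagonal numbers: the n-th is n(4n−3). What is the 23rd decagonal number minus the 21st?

23·(4·23 − 3) = 2047 and 21·(4·21 − 3) = 1701.
Difference: 2047 − 1701 = 346.

346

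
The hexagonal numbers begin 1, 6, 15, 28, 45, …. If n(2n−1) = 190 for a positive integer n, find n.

Set n(2n−1) = 190, giving 2n² − n − 190 = 0.
The discriminant is 1 + 8·190 = 1521, and √1521 = 39.
So n = (1 + 39) / 4 = 40/4 = 10.

10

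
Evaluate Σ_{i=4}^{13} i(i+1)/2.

Σ i(i+1)/2 = (Σi² + Σi) / 2 over i = 4..13.
Σi = 91 − 6 = 85 and Σi² = 819 − 14 = 805.
(1·805 + 1·85) / 2 = 890/2 = 445.

445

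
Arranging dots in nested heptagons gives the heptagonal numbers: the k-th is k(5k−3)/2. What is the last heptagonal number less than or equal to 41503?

Solve n(5n−3)/2 ≤ 41503 for integer n.
n = 129 gives 41409 ≤ 41503, while n = 130 gives 42055 > 41503; so the answer is 41409.

41409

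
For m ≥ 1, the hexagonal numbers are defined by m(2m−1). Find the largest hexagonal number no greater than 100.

91

Solve n(2n−1) ≤ 100 for integer n.
n = 7 gives 91 ≤ 100, while n = 8 gives 120 > 100; so the answer is 91.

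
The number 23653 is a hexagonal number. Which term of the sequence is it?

Set n(2n−1) = 23653, giving 2n² − n − 23653 = 0.
The discriminant is 1 + 8·23653 = 189225, and √189225 = 435.
So n = (1 + 435) / 4 = 436/4 = 109.
Check: 109·(2·109 − 1) = 23653. ✓

109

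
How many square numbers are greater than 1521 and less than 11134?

The n-th square number is n².
Smallest index with value > 1521: n = 40 (giving 1600).
Largest index with value < 11134: n = 105 (giving 11025).
Indices 40 through 105: 66 terms.

66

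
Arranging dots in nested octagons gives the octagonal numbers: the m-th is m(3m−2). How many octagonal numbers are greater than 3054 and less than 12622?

The n-th octagonal number is n(3n−2).
Smallest index with value > 3054: n = 33 (giving 3201).
Largest index with value < 12622: n = 65 (giving 12545).
Indices 33 through 65: 33 terms.

33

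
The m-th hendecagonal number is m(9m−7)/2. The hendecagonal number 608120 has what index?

Set n(9n−7)/2 = 608120, giving 9n² − 7n − 1216240 = 0.
The discriminant is 49 + 72·608120 = 43784689, and √43784689 = 6617.
So n = (7 + 6617) / 18 = 6624/18 = 368.

368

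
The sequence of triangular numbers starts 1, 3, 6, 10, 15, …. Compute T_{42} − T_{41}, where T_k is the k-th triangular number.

Consecutive triangular numbers differ by n: T_{42} − T_{41} = 42.

42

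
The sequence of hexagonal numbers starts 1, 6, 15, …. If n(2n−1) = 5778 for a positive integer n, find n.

Set n(2n−1) = 5778, giving 2n² − n − 5778 = 0.
The discriminant is 1 + 8·5778 = 46225, and √46225 = 215.
So n = (1 + 215) / 4 = 216/4 = 54.

54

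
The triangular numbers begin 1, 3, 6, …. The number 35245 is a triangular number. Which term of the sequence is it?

265

Set n(n+1)/2 = 35245, giving n² + n − 70490 = 0.
So n = (-1 + 531) / 2 = 530/2 = 265.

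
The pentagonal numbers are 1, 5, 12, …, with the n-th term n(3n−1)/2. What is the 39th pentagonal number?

The 39th pentagonal number is n(3n−1)/2 with n = 39.
39·(3·39 − 1)/2 = 39·116/2 = 39·58 = 2262.

2262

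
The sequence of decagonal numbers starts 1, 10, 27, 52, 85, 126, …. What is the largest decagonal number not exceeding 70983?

70357

Solve n(4n−3) ≤ 70983 for integer n.
n = 133 gives 70357 ≤ 70983, while n = 134 gives 71422 > 70983; so the answer is 70357.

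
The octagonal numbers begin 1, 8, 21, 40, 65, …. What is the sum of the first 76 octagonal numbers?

Σ i(3i−2) = 3Σi² − 2Σi over i = 1..76.
Σi = 2926 and Σi² = 149226.
3·149226 − 2·2926 = 441826.

441826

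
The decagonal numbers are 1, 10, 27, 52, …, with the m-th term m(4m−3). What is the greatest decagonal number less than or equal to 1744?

1701

Solve n(4n−3) ≤ 1744 for integer n.
n = 21 gives 1701 ≤ 1744, while n = 22 gives 1870 > 1744; so the answer is 1701.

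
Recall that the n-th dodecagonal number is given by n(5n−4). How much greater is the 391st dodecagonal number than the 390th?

3901

Consecutive dodecagonal numbers differ by 10n − 9: here 10·391 − 9 = 3901.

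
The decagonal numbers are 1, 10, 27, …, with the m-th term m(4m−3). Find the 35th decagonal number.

The 35th decagonal number is n(4n−3) with n = 35.
35·(4·35 − 3) = 35·137 = 4795.

4795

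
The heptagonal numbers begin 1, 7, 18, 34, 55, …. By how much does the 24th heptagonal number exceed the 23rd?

Consecutive heptagonal numbers differ by 5n − 4: here 5·24 − 4 = 116.

116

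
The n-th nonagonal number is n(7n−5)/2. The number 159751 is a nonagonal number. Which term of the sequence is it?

Set n(7n−5)/2 = 159751, giving 7n² − 5n − 319502 = 0.
The discriminant is 25 + 56·159751 = 8946081, and √8946081 = 2991.
So n = (5 + 2991) / 14 = 2996/14 = 214.
Check: 214·(7·214 − 5)/2 = 159751. ✓

214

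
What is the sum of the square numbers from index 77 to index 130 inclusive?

591579

Σ_{i=77}^{130} i² = 740805 − 149226 = 591579.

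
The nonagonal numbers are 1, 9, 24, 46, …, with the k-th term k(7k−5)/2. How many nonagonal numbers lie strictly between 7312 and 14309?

18

The n-th nonagonal number is n(7n−5)/2.
Smallest index with value > 7312: n = 47 (giving 7614).
Largest index with value < 14309: n = 64 (giving 14176).
Indices 47 through 64: 18 terms.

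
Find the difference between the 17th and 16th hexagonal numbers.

65

Consecutive hexagonal numbers differ by 4n − 3: here 4·17 − 3 = 65.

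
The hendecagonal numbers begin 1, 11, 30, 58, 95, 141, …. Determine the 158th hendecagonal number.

The 158th hendecagonal number is n(9n−7)/2 with n = 158.
158·(9·158 − 7)/2 = 158·1415/2 = 111785.

111785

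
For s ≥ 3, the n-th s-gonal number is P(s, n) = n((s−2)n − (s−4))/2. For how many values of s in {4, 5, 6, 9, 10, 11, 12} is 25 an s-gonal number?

s = 4: P(4, 5) = 25. ✓
s = 5: P(5, 4) = 22 and P(5, 5) = 35; 25 is not s-gonal.
s = 6: P(6, 3) = 15 and P(6, 4) = 28; 25 is not s-gonal.
s = 9: P(9, 3) = 24 and P(9, 4) = 46; 25 is not s-gonal.
s = 10: P(10, 2) = 10 and P(10, 3) = 27; 25 is not s-gonal.
s = 11: P(11, 2) = 11 and P(11, 3) = 30; 25 is not s-gonal.
s = 12: P(12, 2) = 12 and P(12, 3) = 33; 25 is not s-gonal.
Hits: s ∈ {4} → 1.

1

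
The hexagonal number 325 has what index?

13

Set n(2n−1) = 325, giving 2n² − n − 325 = 0.
So n = (1 + 51) / 4 = 52/4 = 13.
Check: 13·(2·13 − 1) = 325. ✓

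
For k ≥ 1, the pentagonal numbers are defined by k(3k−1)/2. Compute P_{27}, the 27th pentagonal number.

1080

The 27th pentagonal number is n(3n−1)/2 with n = 27.
27·(3·27 − 1)/2 = 27·80/2 = 27·40 = 1080.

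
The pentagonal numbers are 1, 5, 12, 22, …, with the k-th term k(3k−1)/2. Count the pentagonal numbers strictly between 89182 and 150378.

The n-th pentagonal number is n(3n−1)/2.
Smallest index with value > 89182: n = 245 (giving 89915).
Largest index with value < 150378: n = 316 (giving 149626).
Indices 245 through 316: 72 terms.

72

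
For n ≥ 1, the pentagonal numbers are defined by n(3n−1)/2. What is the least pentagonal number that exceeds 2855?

Solve n(3n−1)/2 > 2855 for integer n.
The largest n with value ≤ 2855 is 43 (since 2752 ≤ 2855 < 2882), so the first above is n = 44, value 2882.

2882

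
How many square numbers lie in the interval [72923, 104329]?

The n-th square number is n².
Smallest index with value ≥ 72923: n = 271 (giving 73441).
Largest index with value ≤ 104329: n = 323 (giving 104329).
Indices 271 through 323: 53 terms.

53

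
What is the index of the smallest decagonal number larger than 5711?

39

Solve n(4n−3) > 5711 for integer n.
The largest n with value ≤ 5711 is 38 (since 5662 ≤ 5711 < 5967), so the first above is n = 39, value 5967.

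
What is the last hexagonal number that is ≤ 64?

Solve n(2n−1) ≤ 64 for integer n.
n = 5 gives 45 ≤ 64, while n = 6 gives 66 > 64; so the answer is 45.

45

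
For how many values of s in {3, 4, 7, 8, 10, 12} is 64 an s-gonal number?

s = 3: P(3, 10) = 55 and P(3, 11) = 66; 64 is not s-gonal.
s = 4: P(4, 8) = 64. ✓
s = 7: P(7, 5) = 55 and P(7, 6) = 81; 64 is not s-gonal.
s = 8: P(8, 4) = 40 and P(8, 5) = 65; 64 is not s-gonal.
s = 10: P(10, 4) = 52 and P(10, 5) = 85; 64 is not s-gonal.
s = 12: P(12, 4) = 64. ✓
Hits: s ∈ {4, 12} → 2.

2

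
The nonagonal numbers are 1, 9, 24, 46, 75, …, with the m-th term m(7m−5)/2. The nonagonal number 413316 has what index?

Set n(7n−5)/2 = 413316, giving 7n² − 5n − 826632 = 0.
The discriminant is 25 + 56·413316 = 23145721, and √23145721 = 4811.
So n = (5 + 4811) / 14 = 4816/14 = 344.

344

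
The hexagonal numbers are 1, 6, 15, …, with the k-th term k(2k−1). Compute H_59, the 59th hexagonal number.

The 59th hexagonal number is n(2n−1) with n = 59.
59·(2·59 − 1) = 59·117 = 6903.

6903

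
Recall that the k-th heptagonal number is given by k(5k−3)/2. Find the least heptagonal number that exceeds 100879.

Solve n(5n−3)/2 > 100879 for integer n.
The largest n with value ≤ 100879 is 201 (since 100701 ≤ 100879 < 101707), so the first above is n = 202, value 101707.

101707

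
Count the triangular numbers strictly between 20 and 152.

The n-th triangular number is n(n+1)/2.
Smallest index with value > 20: n = 6 (giving 21).
Largest index with value < 152: n = 16 (giving 136).
Indices 6 through 16: 11 terms.

11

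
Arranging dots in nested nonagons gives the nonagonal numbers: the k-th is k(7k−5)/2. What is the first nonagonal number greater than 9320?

Solve n(7n−5)/2 > 9320 for integer n.
The largest n with value ≤ 9320 is 51 (since 8976 ≤ 9320 < 9334), so the first above is n = 52, value 9334.

9334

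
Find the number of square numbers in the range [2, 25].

4

The n-th square number is n².
Smallest index with value ≥ 2: n = 2 (giving 4).
Largest index with value ≤ 25: n = 5 (giving 25).
Indices 2 through 5: 4 terms.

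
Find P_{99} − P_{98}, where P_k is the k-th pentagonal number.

295

Consecutive pentagonal numbers differ by 3n − 2: here 3·99 − 2 = 295.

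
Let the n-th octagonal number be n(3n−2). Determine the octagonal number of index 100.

The 100th octagonal number is n(3n−2) with n = 100.
100·(3·100 − 2) = 100·298 = 29800.

29800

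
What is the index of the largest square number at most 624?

24

Solve n² ≤ 624 for integer n.
n = 24 gives 576 ≤ 624, while n = 25 gives 625 > 624; so the answer is index 24.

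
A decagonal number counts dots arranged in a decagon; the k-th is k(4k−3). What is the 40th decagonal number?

The 40th decagonal number is n(4n−3) with n = 40.
40·(4·40 − 3) = 40·157 = 6280.

6280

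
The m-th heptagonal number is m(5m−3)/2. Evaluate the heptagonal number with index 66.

10791

66·(5·66 − 3)/2 = 66·327/2 = 10791.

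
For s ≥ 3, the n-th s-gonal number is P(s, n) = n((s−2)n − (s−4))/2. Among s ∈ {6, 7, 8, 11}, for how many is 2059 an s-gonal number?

s = 6: P(6, 32) = 2016 and P(6, 33) = 2145; 2059 is not s-gonal.
s = 7: P(7, 29) = 2059. ✓
s = 8: P(8, 26) = 1976 and P(8, 27) = 2133; 2059 is not s-gonal.
s = 11: P(11, 21) = 1911 and P(11, 22) = 2101; 2059 is not s-gonal.
Hits: s ∈ {7} → 1.

1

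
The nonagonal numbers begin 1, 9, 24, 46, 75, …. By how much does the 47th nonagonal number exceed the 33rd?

3885

47·(7·47 − 5)/2 = 7614 and 33·(7·33 − 5)/2 = 3729.
Difference: 7614 − 3729 = 3885.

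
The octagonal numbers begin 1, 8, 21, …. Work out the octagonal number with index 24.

1680

The 24th octagonal number is n(3n−2) with n = 24.
24·(3·24 − 2) = 24·70 = 1680.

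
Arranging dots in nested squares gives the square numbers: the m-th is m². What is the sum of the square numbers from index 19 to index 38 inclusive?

16910

Σ_{i=19}^{38} i² = 19019 − 2109 = 16910.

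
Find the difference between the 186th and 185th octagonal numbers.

1111

Consecutive octagonal numbers differ by 6n − 5: here 6·186 − 5 = 1111.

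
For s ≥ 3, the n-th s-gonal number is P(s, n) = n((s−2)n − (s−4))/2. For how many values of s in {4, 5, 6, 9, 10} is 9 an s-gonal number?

s = 4: P(4, 3) = 9. ✓
s = 5: P(5, 2) = 5 and P(5, 3) = 12; 9 is not s-gonal.
s = 6: P(6, 2) = 6 and P(6, 3) = 15; 9 is not s-gonal.
s = 9: P(9, 2) = 9. ✓
s = 10: P(10, 1) = 1 and P(10, 2) = 10; 9 is not s-gonal.
Hits: s ∈ {4, 9} → 2.

2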